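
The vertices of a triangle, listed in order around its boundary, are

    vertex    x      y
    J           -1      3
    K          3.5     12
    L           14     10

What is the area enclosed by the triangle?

J→K: (-1)(12) − (3.5)(3) = -22.5
K→L: (3.5)(10) − (14)(12) = -133
L→J: (14)(3) − (-1)(10) = 52
Σ = -103.5
Area = |Σ|/2 = 51.75.

51.75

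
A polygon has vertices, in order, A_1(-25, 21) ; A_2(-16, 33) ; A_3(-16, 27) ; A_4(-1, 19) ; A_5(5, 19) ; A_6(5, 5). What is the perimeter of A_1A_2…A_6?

92

|A_1A_2| = √((9)² + (12)²) = √225 = 15
|A_2A_3| = √((0)² + (-6)²) = √36 = 6
|A_3A_4| = √((15)² + (-8)²) = √289 = 17
|A_4A_5| = √((6)² + (0)²) = √36 = 6
|A_5A_6| = √((0)² + (-14)²) = √196 = 14
|A_6A_1| = √((-30)² + (16)²) = √1156 = 34
Perimeter = 15 + 6 + 17 + 6 + 14 + 34 = 92.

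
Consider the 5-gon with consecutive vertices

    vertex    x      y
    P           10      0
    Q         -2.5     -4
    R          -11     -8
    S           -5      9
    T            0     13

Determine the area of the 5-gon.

199

Apply the shoelace formula: 2A = Σ (x_i·y_{i+1} − x_{i+1}·y_i), indices taken mod 5.
Cross-terms: -40, -24, -139, -65, -130  ⇒  Σ = -398
Area = |Σ|/2 = 199.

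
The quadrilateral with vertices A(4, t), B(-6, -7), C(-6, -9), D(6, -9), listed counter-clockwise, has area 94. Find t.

5

Write out the shoelace sum; only the two edges meeting at A involve t:
2·Area = [(6·t − 4·(-9)) + (4·(-7) − (-6)·t)] + 120
       = 12·t + 128 = 188
⇒ t = 5.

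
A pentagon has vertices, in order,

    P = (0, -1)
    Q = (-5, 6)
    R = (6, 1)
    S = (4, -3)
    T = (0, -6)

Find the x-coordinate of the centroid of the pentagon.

83/69

Apply the shoelace formula. First the cross-terms c_i = x_i·y_{i+1} − x_{i+1}·y_i:
  -5, -41, -22, -24, 0  ⇒  2A = -92, A = -46.
Then Σ (x_i + x_{i+1})·c_i = -332, so x̄ = -332 / (6·(-46)) = 83/69.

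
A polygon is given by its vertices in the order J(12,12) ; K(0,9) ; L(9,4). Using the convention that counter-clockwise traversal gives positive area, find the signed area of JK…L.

43.5

Apply the shoelace formula: 2A = Σ (x_i·y_{i+1} − x_{i+1}·y_i), indices taken mod 3.
J→K: (12)(9) − (0)(12) = 108
K→L: (0)(4) − (9)(9) = -81
L→J: (9)(12) − (12)(4) = 60
Σ = 87
Signed area = Σ/2 = 43.5 (positive ⇒ counter-clockwise traversal).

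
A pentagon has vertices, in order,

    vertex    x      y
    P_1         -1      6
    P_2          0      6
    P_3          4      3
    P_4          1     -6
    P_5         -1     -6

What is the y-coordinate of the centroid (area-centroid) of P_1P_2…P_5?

Apply the shoelace (surveyor's) formula. First the cross-terms c_i = x_i·y_{i+1} − x_{i+1}·y_i:
  -6, -24, -27, -12, -12  ⇒  2A = -81, A = -40.5.
Then Σ (y_i + y_{i+1})·c_i = -63, so ȳ = -63 / (6·(-40.5)) = 7/27.

7/27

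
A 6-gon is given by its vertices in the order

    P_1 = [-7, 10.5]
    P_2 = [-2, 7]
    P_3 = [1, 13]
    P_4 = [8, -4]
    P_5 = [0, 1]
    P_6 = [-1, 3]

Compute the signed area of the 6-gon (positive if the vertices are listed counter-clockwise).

-74.75

Apply the shoelace (surveyor's) formula: 2A = Σ (x_i·y_{i+1} − x_{i+1}·y_i), indices taken mod 6.
Σ = (-28) + (-33) + (-108) + (8) + (1) + (10.5) = -149.5
Signed area = Σ/2 = -74.75 (negative ⇒ clockwise traversal).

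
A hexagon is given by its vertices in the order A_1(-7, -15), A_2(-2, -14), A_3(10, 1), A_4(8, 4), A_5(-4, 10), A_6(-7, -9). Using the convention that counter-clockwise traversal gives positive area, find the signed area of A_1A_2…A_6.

Apply the surveyor's formula: 2A = Σ (x_i·y_{i+1} − x_{i+1}·y_i), indices taken mod 6.
Σ = (68) + (138) + (32) + (96) + (106) + (42) = 482
Signed area = Σ/2 = 241 (positive ⇒ counter-clockwise traversal).

241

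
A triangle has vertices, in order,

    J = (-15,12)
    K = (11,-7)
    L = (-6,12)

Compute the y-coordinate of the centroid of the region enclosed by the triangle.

Apply the surveyor's formula. First the cross-terms c_i = x_i·y_{i+1} − x_{i+1}·y_i:
  -27, 90, 108  ⇒  2A = 171, A = 85.5.
Then Σ (y_i + y_{i+1})·c_i = 2907, so ȳ = 2907 / (6·85.5) = 17/3.

17/3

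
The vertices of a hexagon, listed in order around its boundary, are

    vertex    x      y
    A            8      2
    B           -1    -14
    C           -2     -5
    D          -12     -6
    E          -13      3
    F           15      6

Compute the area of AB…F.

Cross-terms: -110, -23, -48, -114, -123, -18  ⇒  Σ = -436
Area = |Σ|/2 = 218.

218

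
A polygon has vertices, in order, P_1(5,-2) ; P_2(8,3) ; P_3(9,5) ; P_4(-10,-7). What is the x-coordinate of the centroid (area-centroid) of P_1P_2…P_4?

181/129

Apply the surveyor's formula. First the cross-terms c_i = x_i·y_{i+1} − x_{i+1}·y_i:
  31, 13, -13, 55  ⇒  2A = 86, A = 43.
Then Σ (x_i + x_{i+1})·c_i = 362, so x̄ = 362 / (6·43) = 181/129.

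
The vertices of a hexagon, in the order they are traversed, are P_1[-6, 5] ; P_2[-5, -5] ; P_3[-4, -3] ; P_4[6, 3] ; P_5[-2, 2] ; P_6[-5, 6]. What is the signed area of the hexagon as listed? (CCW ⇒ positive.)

Apply the surveyor's formula: 2A = Σ (x_i·y_{i+1} − x_{i+1}·y_i), indices taken mod 6.
P_1→P_2: (-6)(-5) − (-5)(5) = 55
P_2→P_3: (-5)(-3) − (-4)(-5) = -5
P_3→P_4: (-4)(3) − (6)(-3) = 6
P_4→P_5: (6)(2) − (-2)(3) = 18
P_5→P_6: (-2)(6) − (-5)(2) = -2
P_6→P_1: (-5)(5) − (-6)(6) = 11
Σ = 83
Signed area = Σ/2 = 41.5 (positive ⇒ counter-clockwise traversal).

41.5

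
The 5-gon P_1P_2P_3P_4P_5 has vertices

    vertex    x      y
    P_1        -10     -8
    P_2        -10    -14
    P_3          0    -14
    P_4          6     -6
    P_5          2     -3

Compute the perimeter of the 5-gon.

|P_1P_2| = √((0)² + (-6)²) = √36 = 6
|P_2P_3| = √((10)² + (0)²) = √100 = 10
|P_3P_4| = √((6)² + (8)²) = √100 = 10
|P_4P_5| = √((-4)² + (3)²) = √25 = 5
|P_5P_1| = √((-12)² + (-5)²) = √169 = 13
Perimeter = 6 + 10 + 10 + 5 + 13 = 44.

44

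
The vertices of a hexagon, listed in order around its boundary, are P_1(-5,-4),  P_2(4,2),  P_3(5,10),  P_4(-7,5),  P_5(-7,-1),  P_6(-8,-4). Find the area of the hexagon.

Σ = (6) + (30) + (95) + (42) + (20) + (12) = 205
Area = |Σ|/2 = 102.5.

102.5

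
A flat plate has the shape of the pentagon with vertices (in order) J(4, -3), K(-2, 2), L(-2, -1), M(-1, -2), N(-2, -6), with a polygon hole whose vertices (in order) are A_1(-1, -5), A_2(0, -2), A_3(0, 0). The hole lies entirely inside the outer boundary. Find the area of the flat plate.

20.5

Outer boundary:
Σ = (2) + (6) + (3) + (2) + (30) = 43
Area = |Σ|/2 = 21.5.
Hole:
Apply the shoelace (surveyor's) formula: 2A = Σ (x_i·y_{i+1} − x_{i+1}·y_i), indices taken mod 3.
Σ = (2) + (0) + (0) = 2
Area = |Σ|/2 = 1.
Net area = 21.5 − 1 = 20.5.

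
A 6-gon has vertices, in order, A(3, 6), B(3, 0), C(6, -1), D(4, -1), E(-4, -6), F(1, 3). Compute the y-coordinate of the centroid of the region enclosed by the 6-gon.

-43/90

Apply the shoelace formula. First the cross-terms c_i = x_i·y_{i+1} − x_{i+1}·y_i:
  -18, -3, -2, -28, -6, -3  ⇒  2A = -60, A = -30.
Then Σ (y_i + y_{i+1})·c_i = 86, so ȳ = 86 / (6·(-30)) = -43/90.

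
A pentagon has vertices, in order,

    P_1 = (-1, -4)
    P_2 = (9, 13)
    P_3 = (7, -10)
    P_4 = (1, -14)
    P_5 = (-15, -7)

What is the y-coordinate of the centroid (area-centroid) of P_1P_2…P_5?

Apply Gauss's area formula. First the cross-terms c_i = x_i·y_{i+1} − x_{i+1}·y_i:
  23, -181, -88, -217, 53  ⇒  2A = -410, A = -205.
Then Σ (y_i + y_{i+1})·c_i = 5750, so ȳ = 5750 / (6·(-205)) = -575/123.

-575/123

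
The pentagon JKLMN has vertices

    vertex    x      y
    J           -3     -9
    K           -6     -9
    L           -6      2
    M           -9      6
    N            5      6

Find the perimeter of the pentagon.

|JK| = √((-3)² + (0)²) = √9 = 3
|KL| = √((0)² + (11)²) = √121 = 11
|LM| = √((-3)² + (4)²) = √25 = 5
|MN| = √((14)² + (0)²) = √196 = 14
|NJ| = √((-8)² + (-15)²) = √289 = 17
Perimeter = 3 + 11 + 5 + 14 + 17 = 50.

50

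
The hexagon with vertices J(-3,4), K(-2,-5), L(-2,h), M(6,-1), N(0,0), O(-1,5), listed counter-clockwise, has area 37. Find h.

The doubled signed area Σ (x_i y_{i+1} − x_{i+1} y_i) is linear in h.
With h=0 it equals 26; the coefficient of h is -8 (from the two edges through L).
So -8·h + 26 = 2·37 = 74 ⇒ h = -6.

-6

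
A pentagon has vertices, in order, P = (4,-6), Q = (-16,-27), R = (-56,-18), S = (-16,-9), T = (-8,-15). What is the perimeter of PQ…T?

136

|PQ| = √((-20)² + (-21)²) = √841 = 29
|QR| = √((-40)² + (9)²) = √1681 = 41
|RS| = √((40)² + (9)²) = √1681 = 41
|ST| = √((8)² + (-6)²) = √100 = 10
|TP| = √((12)² + (9)²) = √225 = 15
Perimeter = 29 + 41 + 41 + 10 + 15 = 136.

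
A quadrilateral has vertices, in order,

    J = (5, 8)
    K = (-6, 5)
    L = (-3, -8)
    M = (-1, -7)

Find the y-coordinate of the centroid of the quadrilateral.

37/33

Apply Gauss's area formula. First the cross-terms c_i = x_i·y_{i+1} − x_{i+1}·y_i:
  73, 63, 13, 27  ⇒  2A = 176, A = 88.
Then Σ (y_i + y_{i+1})·c_i = 592, so ȳ = 592 / (6·88) = 37/33.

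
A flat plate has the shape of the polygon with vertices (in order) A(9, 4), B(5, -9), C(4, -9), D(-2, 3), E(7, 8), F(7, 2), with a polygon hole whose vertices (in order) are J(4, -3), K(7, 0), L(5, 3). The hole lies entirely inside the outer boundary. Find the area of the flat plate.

Outer boundary:
Apply the shoelace formula: 2A = Σ (x_i·y_{i+1} − x_{i+1}·y_i), indices taken mod 6.
A→B: (9)(-9) − (5)(4) = -101
B→C: (5)(-9) − (4)(-9) = -9
C→D: (4)(3) − (-2)(-9) = -6
D→E: (-2)(8) − (7)(3) = -37
E→F: (7)(2) − (7)(8) = -42
F→A: (7)(4) − (9)(2) = 10
Σ = -185
Area = |Σ|/2 = 92.5.
Hole:
Σ = (21) + (21) + (-27) = 15
Area = |Σ|/2 = 7.5.
Net area = 92.5 − 7.5 = 85.

85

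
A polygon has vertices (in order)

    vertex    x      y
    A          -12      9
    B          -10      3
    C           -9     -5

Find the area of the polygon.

Σ = (54) + (77) + (-141) = -10
Area = |Σ|/2 = 5.

5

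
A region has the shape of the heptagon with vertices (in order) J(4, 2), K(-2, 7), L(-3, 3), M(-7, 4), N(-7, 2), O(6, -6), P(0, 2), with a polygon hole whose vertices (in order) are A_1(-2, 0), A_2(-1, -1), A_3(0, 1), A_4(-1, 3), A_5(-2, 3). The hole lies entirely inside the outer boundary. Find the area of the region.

46.5

Outer boundary:
Cross-terms: 32, 15, 9, 14, 30, 12, -8  ⇒  Σ = 104
Area = |Σ|/2 = 52.
Hole:
Apply Gauss's area formula: 2A = Σ (x_i·y_{i+1} − x_{i+1}·y_i), indices taken mod 5.
Cross-terms: 2, -1, 1, 3, 6  ⇒  Σ = 11
Area = |Σ|/2 = 5.5.
Net area = 52 − 5.5 = 46.5.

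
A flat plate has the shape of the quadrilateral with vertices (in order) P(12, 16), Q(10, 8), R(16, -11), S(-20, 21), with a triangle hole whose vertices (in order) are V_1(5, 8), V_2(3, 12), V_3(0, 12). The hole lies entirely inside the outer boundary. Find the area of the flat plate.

373

Outer boundary:
Apply the shoelace (surveyor's) formula: 2A = Σ (x_i·y_{i+1} − x_{i+1}·y_i), indices taken mod 4.
P→Q: (12)(8) − (10)(16) = -64
Q→R: (10)(-11) − (16)(8) = -238
R→S: (16)(21) − (-20)(-11) = 116
S→P: (-20)(16) − (12)(21) = -572
Σ = -758
Area = |Σ|/2 = 379.
Hole:
Apply Gauss's area formula: 2A = Σ (x_i·y_{i+1} − x_{i+1}·y_i), indices taken mod 3.
Cross-terms: 36, 36, -60  ⇒  Σ = 12
Area = |Σ|/2 = 6.
Net area = 379 − 6 = 373.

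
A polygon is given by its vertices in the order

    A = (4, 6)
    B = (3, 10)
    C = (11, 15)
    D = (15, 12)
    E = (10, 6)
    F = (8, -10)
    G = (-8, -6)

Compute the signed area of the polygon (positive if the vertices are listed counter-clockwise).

-233

Apply the shoelace (surveyor's) formula: 2A = Σ (x_i·y_{i+1} − x_{i+1}·y_i), indices taken mod 7.
Σ = (22) + (-65) + (-93) + (-30) + (-148) + (-128) + (-24) = -466
Signed area = Σ/2 = -233 (negative ⇒ clockwise traversal).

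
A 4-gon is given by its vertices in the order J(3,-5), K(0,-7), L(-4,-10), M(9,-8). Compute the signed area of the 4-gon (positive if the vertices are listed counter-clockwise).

26

Σ = (-21) + (-28) + (122) + (-21) = 52
Signed area = Σ/2 = 26 (positive ⇒ counter-clockwise traversal).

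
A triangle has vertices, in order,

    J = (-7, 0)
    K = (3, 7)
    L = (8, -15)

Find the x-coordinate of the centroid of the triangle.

Apply Gauss's area formula. First the cross-terms c_i = x_i·y_{i+1} − x_{i+1}·y_i:
  -49, -101, -105  ⇒  2A = -255, A = -127.5.
Then Σ (x_i + x_{i+1})·c_i = -1020, so x̄ = -1020 / (6·(-127.5)) = 4/3.

4/3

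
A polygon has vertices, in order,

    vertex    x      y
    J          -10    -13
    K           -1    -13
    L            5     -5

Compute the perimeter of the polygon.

|JK| = √((9)² + (0)²) = √81 = 9
|KL| = √((6)² + (8)²) = √100 = 10
|LJ| = √((-15)² + (-8)²) = √289 = 17
Perimeter = 9 + 10 + 17 = 36.

36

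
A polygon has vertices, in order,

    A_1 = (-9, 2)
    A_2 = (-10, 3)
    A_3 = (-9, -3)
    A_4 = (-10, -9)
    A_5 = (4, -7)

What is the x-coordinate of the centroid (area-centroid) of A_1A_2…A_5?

Apply the surveyor's formula. First the cross-terms c_i = x_i·y_{i+1} − x_{i+1}·y_i:
  -7, 57, 51, 106, -55  ⇒  2A = 152, A = 76.
Then Σ (x_i + x_{i+1})·c_i = -2280, so x̄ = -2280 / (6·76) = -5.

-5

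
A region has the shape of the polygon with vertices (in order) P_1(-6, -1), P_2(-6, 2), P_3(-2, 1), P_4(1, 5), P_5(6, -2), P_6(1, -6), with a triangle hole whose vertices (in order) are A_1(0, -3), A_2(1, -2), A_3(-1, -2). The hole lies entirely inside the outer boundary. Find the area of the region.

Outer boundary:
Σ = (-18) + (-2) + (-11) + (-32) + (-34) + (-37) = -134
Area = |Σ|/2 = 67.
Hole:
Apply the shoelace (surveyor's) formula: 2A = Σ (x_i·y_{i+1} − x_{i+1}·y_i), indices taken mod 3.
A_1→A_2: (0)(-2) − (1)(-3) = 3
A_2→A_3: (1)(-2) − (-1)(-2) = -4
A_3→A_1: (-1)(-3) − (0)(-2) = 3
Σ = 2
Area = |Σ|/2 = 1.
Net area = 67 − 1 = 66.

66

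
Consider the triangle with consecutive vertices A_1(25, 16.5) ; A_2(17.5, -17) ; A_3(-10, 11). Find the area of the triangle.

565.625

Σ = (-713.75) + (22.5) + (-440) = -1131.25
Area = |Σ|/2 = 565.625.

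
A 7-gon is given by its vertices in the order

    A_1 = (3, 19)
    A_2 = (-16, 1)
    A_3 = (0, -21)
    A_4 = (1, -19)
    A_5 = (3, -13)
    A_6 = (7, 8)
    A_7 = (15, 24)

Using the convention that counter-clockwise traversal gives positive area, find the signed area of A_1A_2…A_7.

542

Apply Gauss's area formula: 2A = Σ (x_i·y_{i+1} − x_{i+1}·y_i), indices taken mod 7.
Σ = (307) + (336) + (21) + (44) + (115) + (48) + (213) = 1084
Signed area = Σ/2 = 542 (positive ⇒ counter-clockwise traversal).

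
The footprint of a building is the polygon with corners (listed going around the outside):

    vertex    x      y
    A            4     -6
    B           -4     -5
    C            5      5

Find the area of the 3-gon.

Apply the surveyor's formula: 2A = Σ (x_i·y_{i+1} − x_{i+1}·y_i), indices taken mod 3.
A→B: (4)(-5) − (-4)(-6) = -44
B→C: (-4)(5) − (5)(-5) = 5
C→A: (5)(-6) − (4)(5) = -50
Σ = -89
Area = |Σ|/2 = 44.5.

44.5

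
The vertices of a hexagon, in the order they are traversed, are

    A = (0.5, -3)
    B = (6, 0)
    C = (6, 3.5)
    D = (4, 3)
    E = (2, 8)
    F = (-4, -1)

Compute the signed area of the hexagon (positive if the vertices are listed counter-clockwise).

55.75

A→B: (0.5)(0) − (6)(-3) = 18
B→C: (6)(3.5) − (6)(0) = 21
C→D: (6)(3) − (4)(3.5) = 4
D→E: (4)(8) − (2)(3) = 26
E→F: (2)(-1) − (-4)(8) = 30
F→A: (-4)(-3) − (0.5)(-1) = 12.5
Σ = 111.5
Signed area = Σ/2 = 55.75 (positive ⇒ counter-clockwise traversal).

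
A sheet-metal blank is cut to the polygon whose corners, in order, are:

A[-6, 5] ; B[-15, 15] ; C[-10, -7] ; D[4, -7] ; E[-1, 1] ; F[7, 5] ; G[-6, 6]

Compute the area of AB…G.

200.5

Σ = (-15) + (255) + (98) + (-3) + (-12) + (72) + (6) = 401
Area = |Σ|/2 = 200.5.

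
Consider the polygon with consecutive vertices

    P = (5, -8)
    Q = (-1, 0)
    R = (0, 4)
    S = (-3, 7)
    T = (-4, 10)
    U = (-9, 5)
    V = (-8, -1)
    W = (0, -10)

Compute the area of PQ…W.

123.5

Cross-terms: -8, -4, 12, -2, 70, 49, 80, 50  ⇒  Σ = 247
Area = |Σ|/2 = 123.5.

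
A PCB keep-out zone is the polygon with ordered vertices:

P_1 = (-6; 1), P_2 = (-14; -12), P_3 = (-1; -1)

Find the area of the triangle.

40.5

Apply the shoelace (surveyor's) formula: 2A = Σ (x_i·y_{i+1} − x_{i+1}·y_i), indices taken mod 3.
Σ = (86) + (2) + (-7) = 81
Area = |Σ|/2 = 40.5.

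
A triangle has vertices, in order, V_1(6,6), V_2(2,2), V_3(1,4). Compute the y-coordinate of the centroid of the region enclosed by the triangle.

Apply the surveyor's formula. First the cross-terms c_i = x_i·y_{i+1} − x_{i+1}·y_i:
  0, 6, -18  ⇒  2A = -12, A = -6.
Then Σ (y_i + y_{i+1})·c_i = -144, so ȳ = -144 / (6·(-6)) = 4.

4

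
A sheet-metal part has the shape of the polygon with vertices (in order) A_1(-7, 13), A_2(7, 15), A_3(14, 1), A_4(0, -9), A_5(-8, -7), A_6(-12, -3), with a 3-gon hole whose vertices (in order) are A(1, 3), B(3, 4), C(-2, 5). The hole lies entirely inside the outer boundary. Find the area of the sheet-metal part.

Outer boundary:
Apply the shoelace formula: 2A = Σ (x_i·y_{i+1} − x_{i+1}·y_i), indices taken mod 6.
Σ = (-196) + (-203) + (-126) + (-72) + (-60) + (-177) = -834
Area = |Σ|/2 = 417.
Hole:
Σ = (-5) + (23) + (-11) = 7
Area = |Σ|/2 = 3.5.
Net area = 417 − 3.5 = 413.5.

413.5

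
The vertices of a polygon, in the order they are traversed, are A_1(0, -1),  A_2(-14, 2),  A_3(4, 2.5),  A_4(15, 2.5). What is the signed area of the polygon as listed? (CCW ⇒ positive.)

-49.75

Apply the shoelace (surveyor's) formula: 2A = Σ (x_i·y_{i+1} − x_{i+1}·y_i), indices taken mod 4.
Σ = (-14) + (-43) + (-27.5) + (-15) = -99.5
Signed area = Σ/2 = -49.75 (negative ⇒ clockwise traversal).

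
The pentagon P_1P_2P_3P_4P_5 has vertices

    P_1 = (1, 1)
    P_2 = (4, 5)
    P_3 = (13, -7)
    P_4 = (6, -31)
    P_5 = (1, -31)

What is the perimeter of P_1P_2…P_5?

82

|P_1P_2| = √((3)² + (4)²) = √25 = 5
|P_2P_3| = √((9)² + (-12)²) = √225 = 15
|P_3P_4| = √((-7)² + (-24)²) = √625 = 25
|P_4P_5| = √((-5)² + (0)²) = √25 = 5
|P_5P_1| = √((0)² + (32)²) = √1024 = 32
Perimeter = 5 + 15 + 25 + 5 + 32 = 82.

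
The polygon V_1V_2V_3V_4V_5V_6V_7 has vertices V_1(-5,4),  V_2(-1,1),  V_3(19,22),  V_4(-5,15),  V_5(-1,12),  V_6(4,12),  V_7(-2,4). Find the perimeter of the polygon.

|V_1V_2| = √((4)² + (-3)²) = √25 = 5
|V_2V_3| = √((20)² + (21)²) = √841 = 29
|V_3V_4| = √((-24)² + (-7)²) = √625 = 25
|V_4V_5| = √((4)² + (-3)²) = √25 = 5
|V_5V_6| = √((5)² + (0)²) = √25 = 5
|V_6V_7| = √((-6)² + (-8)²) = √100 = 10
|V_7V_1| = √((-3)² + (0)²) = √9 = 3
Perimeter = 5 + 29 + 25 + 5 + 5 + 10 + 3 = 82.

82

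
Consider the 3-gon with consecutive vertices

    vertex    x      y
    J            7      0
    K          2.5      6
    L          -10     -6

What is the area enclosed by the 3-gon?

64.5

Σ = (42) + (45) + (42) = 129
Area = |Σ|/2 = 64.5.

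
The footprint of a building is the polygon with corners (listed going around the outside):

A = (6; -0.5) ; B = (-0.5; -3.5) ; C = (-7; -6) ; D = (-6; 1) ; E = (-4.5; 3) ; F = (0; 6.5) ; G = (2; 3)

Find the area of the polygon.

80.25

A→B: (6)(-3.5) − (-0.5)(-0.5) = -21.25
B→C: (-0.5)(-6) − (-7)(-3.5) = -21.5
C→D: (-7)(1) − (-6)(-6) = -43
D→E: (-6)(3) − (-4.5)(1) = -13.5
E→F: (-4.5)(6.5) − (0)(3) = -29.25
F→G: (0)(3) − (2)(6.5) = -13
G→A: (2)(-0.5) − (6)(3) = -19
Σ = -160.5
Area = |Σ|/2 = 80.25.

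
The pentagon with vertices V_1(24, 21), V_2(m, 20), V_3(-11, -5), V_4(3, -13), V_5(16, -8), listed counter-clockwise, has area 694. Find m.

7

The doubled signed area Σ (x_i y_{i+1} − x_{i+1} y_i) is linear in m.
With m=0 it equals 1570; the coefficient of m is -26 (from the two edges through V_2).
So -26·m + 1570 = 2·694 = 1388 ⇒ m = 7.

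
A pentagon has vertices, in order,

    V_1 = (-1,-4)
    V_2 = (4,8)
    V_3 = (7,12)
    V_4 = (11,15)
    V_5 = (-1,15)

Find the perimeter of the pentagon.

54

|V_1V_2| = √((5)² + (12)²) = √169 = 13
|V_2V_3| = √((3)² + (4)²) = √25 = 5
|V_3V_4| = √((4)² + (3)²) = √25 = 5
|V_4V_5| = √((-12)² + (0)²) = √144 = 12
|V_5V_1| = √((0)² + (-19)²) = √361 = 19
Perimeter = 13 + 5 + 5 + 12 + 19 = 54.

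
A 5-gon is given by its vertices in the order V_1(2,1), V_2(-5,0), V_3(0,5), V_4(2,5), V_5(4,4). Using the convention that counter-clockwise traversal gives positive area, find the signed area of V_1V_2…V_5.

-23

Apply the surveyor's formula: 2A = Σ (x_i·y_{i+1} − x_{i+1}·y_i), indices taken mod 5.
Cross-terms: 5, -25, -10, -12, -4  ⇒  Σ = -46
Signed area = Σ/2 = -23 (negative ⇒ clockwise traversal).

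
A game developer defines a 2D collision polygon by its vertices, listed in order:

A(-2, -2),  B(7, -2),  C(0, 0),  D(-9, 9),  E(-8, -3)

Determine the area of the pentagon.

Apply the shoelace formula: 2A = Σ (x_i·y_{i+1} − x_{i+1}·y_i), indices taken mod 5.
Σ = (18) + (0) + (0) + (99) + (10) = 127
Area = |Σ|/2 = 63.5.

63.5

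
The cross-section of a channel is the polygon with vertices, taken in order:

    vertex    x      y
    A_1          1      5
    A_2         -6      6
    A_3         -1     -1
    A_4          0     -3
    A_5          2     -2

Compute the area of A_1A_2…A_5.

34.5

Apply Gauss's area formula: 2A = Σ (x_i·y_{i+1} − x_{i+1}·y_i), indices taken mod 5.
Σ = (36) + (12) + (3) + (6) + (12) = 69
Area = |Σ|/2 = 34.5.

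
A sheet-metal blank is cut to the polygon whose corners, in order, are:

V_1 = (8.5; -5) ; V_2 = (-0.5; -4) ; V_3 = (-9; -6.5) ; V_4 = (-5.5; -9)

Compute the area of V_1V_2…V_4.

40

Apply the shoelace formula: 2A = Σ (x_i·y_{i+1} − x_{i+1}·y_i), indices taken mod 4.
V_1→V_2: (8.5)(-4) − (-0.5)(-5) = -36.5
V_2→V_3: (-0.5)(-6.5) − (-9)(-4) = -32.75
V_3→V_4: (-9)(-9) − (-5.5)(-6.5) = 45.25
V_4→V_1: (-5.5)(-5) − (8.5)(-9) = 104
Σ = 80
Area = |Σ|/2 = 40.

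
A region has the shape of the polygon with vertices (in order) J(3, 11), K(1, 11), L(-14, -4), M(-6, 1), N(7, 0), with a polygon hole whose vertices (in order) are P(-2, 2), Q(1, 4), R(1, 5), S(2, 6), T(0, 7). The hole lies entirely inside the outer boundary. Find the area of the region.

Outer boundary:
Σ = (22) + (150) + (-38) + (-7) + (77) = 204
Area = |Σ|/2 = 102.
Hole:
Apply the shoelace (surveyor's) formula: 2A = Σ (x_i·y_{i+1} − x_{i+1}·y_i), indices taken mod 5.
P→Q: (-2)(4) − (1)(2) = -10
Q→R: (1)(5) − (1)(4) = 1
R→S: (1)(6) − (2)(5) = -4
S→T: (2)(7) − (0)(6) = 14
T→P: (0)(2) − (-2)(7) = 14
Σ = 15
Area = |Σ|/2 = 7.5.
Net area = 102 − 7.5 = 94.5.

94.5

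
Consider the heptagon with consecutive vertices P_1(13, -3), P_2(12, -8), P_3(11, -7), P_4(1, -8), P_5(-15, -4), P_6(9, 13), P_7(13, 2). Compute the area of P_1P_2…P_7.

Apply Gauss's area formula: 2A = Σ (x_i·y_{i+1} − x_{i+1}·y_i), indices taken mod 7.
Σ = (-68) + (4) + (-81) + (-124) + (-159) + (-151) + (-65) = -644
Area = |Σ|/2 = 322.

322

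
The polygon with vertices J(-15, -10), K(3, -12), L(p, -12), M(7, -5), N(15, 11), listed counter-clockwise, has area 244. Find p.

9

The doubled signed area Σ (x_i y_{i+1} − x_{i+1} y_i) is linear in p.
With p=0 it equals 425; the coefficient of p is 7 (from the two edges through L).
So 7·p + 425 = 2·244 = 488 ⇒ p = 9.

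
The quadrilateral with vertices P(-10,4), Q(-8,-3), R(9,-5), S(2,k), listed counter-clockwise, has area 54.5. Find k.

-2

Write out the shoelace sum; only the two edges meeting at S involve k:
2·Area = [(9·k − 2·(-5)) + (2·4 − (-10)·k)] + 129
       = 19·k + 147 = 109
⇒ k = -2.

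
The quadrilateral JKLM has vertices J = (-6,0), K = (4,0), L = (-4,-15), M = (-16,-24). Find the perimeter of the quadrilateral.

68

|JK| = √((10)² + (0)²) = √100 = 10
|KL| = √((-8)² + (-15)²) = √289 = 17
|LM| = √((-12)² + (-9)²) = √225 = 15
|MJ| = √((10)² + (24)²) = √676 = 26
Perimeter = 10 + 17 + 15 + 26 = 68.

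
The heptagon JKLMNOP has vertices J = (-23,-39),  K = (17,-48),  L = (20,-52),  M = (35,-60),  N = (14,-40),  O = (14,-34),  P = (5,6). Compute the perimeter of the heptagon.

192

|JK| = √((40)² + (-9)²) = √1681 = 41
|KL| = √((3)² + (-4)²) = √25 = 5
|LM| = √((15)² + (-8)²) = √289 = 17
|MN| = √((-21)² + (20)²) = √841 = 29
|NO| = √((0)² + (6)²) = √36 = 6
|OP| = √((-9)² + (40)²) = √1681 = 41
|PJ| = √((-28)² + (-45)²) = √2809 = 53
Perimeter = 41 + 5 + 17 + 29 + 6 + 41 + 53 = 192.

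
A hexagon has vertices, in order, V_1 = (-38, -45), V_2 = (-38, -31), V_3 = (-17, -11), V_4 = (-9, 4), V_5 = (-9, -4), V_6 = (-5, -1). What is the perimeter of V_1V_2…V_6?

|V_1V_2| = √((0)² + (14)²) = √196 = 14
|V_2V_3| = √((21)² + (20)²) = √841 = 29
|V_3V_4| = √((8)² + (15)²) = √289 = 17
|V_4V_5| = √((0)² + (-8)²) = √64 = 8
|V_5V_6| = √((4)² + (3)²) = √25 = 5
|V_6V_1| = √((-33)² + (-44)²) = √3025 = 55
Perimeter = 14 + 29 + 17 + 8 + 5 + 55 = 128.

128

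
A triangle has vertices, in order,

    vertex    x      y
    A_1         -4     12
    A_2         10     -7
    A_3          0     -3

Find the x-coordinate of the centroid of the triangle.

2

Apply the surveyor's formula. First the cross-terms c_i = x_i·y_{i+1} − x_{i+1}·y_i:
  -92, -30, -12  ⇒  2A = -134, A = -67.
Then Σ (x_i + x_{i+1})·c_i = -804, so x̄ = -804 / (6·(-67)) = 2.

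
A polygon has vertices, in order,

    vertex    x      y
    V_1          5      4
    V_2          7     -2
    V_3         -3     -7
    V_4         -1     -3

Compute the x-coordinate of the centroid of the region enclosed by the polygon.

Apply Gauss's area formula. First the cross-terms c_i = x_i·y_{i+1} − x_{i+1}·y_i:
  -38, -55, 2, 11  ⇒  2A = -80, A = -40.
Then Σ (x_i + x_{i+1})·c_i = -640, so x̄ = -640 / (6·(-40)) = 8/3.

8/3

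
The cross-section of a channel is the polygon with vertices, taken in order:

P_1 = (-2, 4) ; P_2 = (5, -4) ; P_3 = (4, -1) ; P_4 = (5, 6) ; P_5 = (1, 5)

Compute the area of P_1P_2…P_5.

Apply the surveyor's formula: 2A = Σ (x_i·y_{i+1} − x_{i+1}·y_i), indices taken mod 5.
P_1→P_2: (-2)(-4) − (5)(4) = -12
P_2→P_3: (5)(-1) − (4)(-4) = 11
P_3→P_4: (4)(6) − (5)(-1) = 29
P_4→P_5: (5)(5) − (1)(6) = 19
P_5→P_1: (1)(4) − (-2)(5) = 14
Σ = 61
Area = |Σ|/2 = 30.5.

30.5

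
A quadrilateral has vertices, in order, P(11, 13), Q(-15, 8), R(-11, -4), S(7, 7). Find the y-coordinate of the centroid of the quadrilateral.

Apply the surveyor's formula. First the cross-terms c_i = x_i·y_{i+1} − x_{i+1}·y_i:
  283, 148, -49, 14  ⇒  2A = 396, A = 198.
Then Σ (y_i + y_{i+1})·c_i = 6668, so ȳ = 6668 / (6·198) = 1667/297.

1667/297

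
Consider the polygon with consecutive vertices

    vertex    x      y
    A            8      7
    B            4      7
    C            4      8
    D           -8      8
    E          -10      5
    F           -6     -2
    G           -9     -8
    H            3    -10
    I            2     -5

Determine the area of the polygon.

210.5

A→B: (8)(7) − (4)(7) = 28
B→C: (4)(8) − (4)(7) = 4
C→D: (4)(8) − (-8)(8) = 96
D→E: (-8)(5) − (-10)(8) = 40
E→F: (-10)(-2) − (-6)(5) = 50
F→G: (-6)(-8) − (-9)(-2) = 30
G→H: (-9)(-10) − (3)(-8) = 114
H→I: (3)(-5) − (2)(-10) = 5
I→A: (2)(7) − (8)(-5) = 54
Σ = 421
Area = |Σ|/2 = 210.5.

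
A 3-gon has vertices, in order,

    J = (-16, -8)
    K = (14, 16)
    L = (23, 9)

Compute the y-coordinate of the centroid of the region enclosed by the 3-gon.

Apply Gauss's area formula. First the cross-terms c_i = x_i·y_{i+1} − x_{i+1}·y_i:
  -144, -242, -40  ⇒  2A = -426, A = -213.
Then Σ (y_i + y_{i+1})·c_i = -7242, so ȳ = -7242 / (6·(-213)) = 17/3.

17/3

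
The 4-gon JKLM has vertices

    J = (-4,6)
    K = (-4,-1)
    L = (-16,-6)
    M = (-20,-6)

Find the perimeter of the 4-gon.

|JK| = √((0)² + (-7)²) = √49 = 7
|KL| = √((-12)² + (-5)²) = √169 = 13
|LM| = √((-4)² + (0)²) = √16 = 4
|MJ| = √((16)² + (12)²) = √400 = 20
Perimeter = 7 + 13 + 4 + 20 = 44.

44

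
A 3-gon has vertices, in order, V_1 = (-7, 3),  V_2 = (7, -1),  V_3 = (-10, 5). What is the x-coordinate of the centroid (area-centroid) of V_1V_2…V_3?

-10/3

Apply the shoelace (surveyor's) formula. First the cross-terms c_i = x_i·y_{i+1} − x_{i+1}·y_i:
  -14, 25, 5  ⇒  2A = 16, A = 8.
Then Σ (x_i + x_{i+1})·c_i = -160, so x̄ = -160 / (6·8) = -10/3.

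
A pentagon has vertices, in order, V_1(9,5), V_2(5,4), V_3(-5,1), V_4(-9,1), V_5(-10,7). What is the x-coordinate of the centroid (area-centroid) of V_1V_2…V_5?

-29/9

Apply the shoelace formula. First the cross-terms c_i = x_i·y_{i+1} − x_{i+1}·y_i:
  11, 25, 4, -53, -113  ⇒  2A = -126, A = -63.
Then Σ (x_i + x_{i+1})·c_i = 1218, so x̄ = 1218 / (6·(-63)) = -29/9.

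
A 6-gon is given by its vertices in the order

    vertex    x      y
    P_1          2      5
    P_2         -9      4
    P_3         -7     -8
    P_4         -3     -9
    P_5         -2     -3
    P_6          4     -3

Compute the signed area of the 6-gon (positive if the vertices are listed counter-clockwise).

113.5

Σ = (53) + (100) + (39) + (-9) + (18) + (26) = 227
Signed area = Σ/2 = 113.5 (positive ⇒ counter-clockwise traversal).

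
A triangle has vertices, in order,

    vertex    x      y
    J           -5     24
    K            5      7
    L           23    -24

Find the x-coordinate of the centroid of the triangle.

Apply Gauss's area formula. First the cross-terms c_i = x_i·y_{i+1} − x_{i+1}·y_i:
  -155, -281, 432  ⇒  2A = -4, A = -2.
Then Σ (x_i + x_{i+1})·c_i = -92, so x̄ = -92 / (6·(-2)) = 23/3.

23/3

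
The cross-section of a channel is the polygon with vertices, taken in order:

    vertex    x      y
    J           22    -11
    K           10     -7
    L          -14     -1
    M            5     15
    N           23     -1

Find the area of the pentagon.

469

Cross-terms: -44, -108, -205, -350, -231  ⇒  Σ = -938
Area = |Σ|/2 = 469.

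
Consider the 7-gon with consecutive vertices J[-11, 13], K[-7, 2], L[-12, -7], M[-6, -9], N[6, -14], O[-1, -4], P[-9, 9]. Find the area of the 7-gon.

122.5

Apply the shoelace formula: 2A = Σ (x_i·y_{i+1} − x_{i+1}·y_i), indices taken mod 7.
Σ = (69) + (73) + (66) + (138) + (-38) + (-45) + (-18) = 245
Area = |Σ|/2 = 122.5.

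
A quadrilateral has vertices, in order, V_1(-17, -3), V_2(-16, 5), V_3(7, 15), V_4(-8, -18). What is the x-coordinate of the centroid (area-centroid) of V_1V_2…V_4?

-20/3

Apply the shoelace (surveyor's) formula. First the cross-terms c_i = x_i·y_{i+1} − x_{i+1}·y_i:
  -133, -275, -6, -282  ⇒  2A = -696, A = -348.
Then Σ (x_i + x_{i+1})·c_i = 13920, so x̄ = 13920 / (6·(-348)) = -20/3.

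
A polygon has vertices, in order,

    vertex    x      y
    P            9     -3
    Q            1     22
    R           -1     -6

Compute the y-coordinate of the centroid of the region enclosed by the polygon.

13/3

Apply Gauss's area formula. First the cross-terms c_i = x_i·y_{i+1} − x_{i+1}·y_i:
  201, 16, 57  ⇒  2A = 274, A = 137.
Then Σ (y_i + y_{i+1})·c_i = 3562, so ȳ = 3562 / (6·137) = 13/3.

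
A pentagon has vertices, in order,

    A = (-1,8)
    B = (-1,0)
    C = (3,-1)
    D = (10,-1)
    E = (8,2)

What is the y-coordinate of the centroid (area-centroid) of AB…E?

67/30

Apply Gauss's area formula. First the cross-terms c_i = x_i·y_{i+1} − x_{i+1}·y_i:
  8, 1, 7, 28, 66  ⇒  2A = 110, A = 55.
Then Σ (y_i + y_{i+1})·c_i = 737, so ȳ = 737 / (6·55) = 67/30.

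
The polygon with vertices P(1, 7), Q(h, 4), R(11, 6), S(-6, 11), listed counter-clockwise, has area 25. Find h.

14

Write out the shoelace sum; only the two edges meeting at Q involve h:
2·Area = [(1·4 − h·7) + (h·6 − 11·4)] + 104
       = -1·h + 64 = 50
⇒ h = 14.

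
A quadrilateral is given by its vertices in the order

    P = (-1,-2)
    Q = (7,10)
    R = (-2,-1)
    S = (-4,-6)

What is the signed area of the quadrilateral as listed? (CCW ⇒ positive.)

13.5

Apply the surveyor's formula: 2A = Σ (x_i·y_{i+1} − x_{i+1}·y_i), indices taken mod 4.
Cross-terms: 4, 13, 8, 2  ⇒  Σ = 27
Signed area = Σ/2 = 13.5 (positive ⇒ counter-clockwise traversal).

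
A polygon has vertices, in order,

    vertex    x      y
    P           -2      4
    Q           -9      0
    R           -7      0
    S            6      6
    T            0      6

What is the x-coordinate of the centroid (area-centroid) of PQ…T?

-9/7

Apply the surveyor's formula. First the cross-terms c_i = x_i·y_{i+1} − x_{i+1}·y_i:
  36, 0, -42, 36, 12  ⇒  2A = 42, A = 21.
Then Σ (x_i + x_{i+1})·c_i = -162, so x̄ = -162 / (6·21) = -9/7.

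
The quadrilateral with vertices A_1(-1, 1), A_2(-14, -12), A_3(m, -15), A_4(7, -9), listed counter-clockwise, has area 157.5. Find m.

-8

The doubled signed area Σ (x_i y_{i+1} − x_{i+1} y_i) is linear in m.
With m=0 it equals 339; the coefficient of m is 3 (from the two edges through A_3).
So 3·m + 339 = 2·157.5 = 315 ⇒ m = -8.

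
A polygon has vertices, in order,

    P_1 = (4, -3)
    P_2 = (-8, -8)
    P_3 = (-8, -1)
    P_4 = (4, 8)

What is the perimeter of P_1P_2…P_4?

46

|P_1P_2| = √((-12)² + (-5)²) = √169 = 13
|P_2P_3| = √((0)² + (7)²) = √49 = 7
|P_3P_4| = √((12)² + (9)²) = √225 = 15
|P_4P_1| = √((0)² + (-11)²) = √121 = 11
Perimeter = 13 + 7 + 15 + 11 = 46.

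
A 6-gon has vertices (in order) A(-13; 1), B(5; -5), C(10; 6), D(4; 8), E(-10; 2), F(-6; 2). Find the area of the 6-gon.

Σ = (60) + (80) + (56) + (88) + (-8) + (20) = 296
Area = |Σ|/2 = 148.

148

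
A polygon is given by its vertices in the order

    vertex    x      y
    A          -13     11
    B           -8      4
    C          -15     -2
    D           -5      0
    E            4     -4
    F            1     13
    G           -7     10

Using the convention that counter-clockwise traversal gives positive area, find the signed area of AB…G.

A→B: (-13)(4) − (-8)(11) = 36
B→C: (-8)(-2) − (-15)(4) = 76
C→D: (-15)(0) − (-5)(-2) = -10
D→E: (-5)(-4) − (4)(0) = 20
E→F: (4)(13) − (1)(-4) = 56
F→G: (1)(10) − (-7)(13) = 101
G→A: (-7)(11) − (-13)(10) = 53
Σ = 332
Signed area = Σ/2 = 166 (positive ⇒ counter-clockwise traversal).

166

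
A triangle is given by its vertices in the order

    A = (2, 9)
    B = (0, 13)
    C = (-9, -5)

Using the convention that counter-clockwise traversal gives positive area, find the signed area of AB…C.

Apply the surveyor's formula: 2A = Σ (x_i·y_{i+1} − x_{i+1}·y_i), indices taken mod 3.
A→B: (2)(13) − (0)(9) = 26
B→C: (0)(-5) − (-9)(13) = 117
C→A: (-9)(9) − (2)(-5) = -71
Σ = 72
Signed area = Σ/2 = 36 (positive ⇒ counter-clockwise traversal).

36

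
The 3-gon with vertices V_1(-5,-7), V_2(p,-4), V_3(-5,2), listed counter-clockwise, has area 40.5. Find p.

The doubled signed area Σ (x_i y_{i+1} − x_{i+1} y_i) is linear in p.
With p=0 it equals 45; the coefficient of p is 9 (from the two edges through V_2).
So 9·p + 45 = 2·40.5 = 81 ⇒ p = 4.

4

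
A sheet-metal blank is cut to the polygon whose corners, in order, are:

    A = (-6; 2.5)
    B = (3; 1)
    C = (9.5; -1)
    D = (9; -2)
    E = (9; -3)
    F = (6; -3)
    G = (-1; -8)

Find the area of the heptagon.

77.75

Apply the shoelace (surveyor's) formula: 2A = Σ (x_i·y_{i+1} − x_{i+1}·y_i), indices taken mod 7.
Σ = (-13.5) + (-12.5) + (-10) + (-9) + (-9) + (-51) + (-50.5) = -155.5
Area = |Σ|/2 = 77.75.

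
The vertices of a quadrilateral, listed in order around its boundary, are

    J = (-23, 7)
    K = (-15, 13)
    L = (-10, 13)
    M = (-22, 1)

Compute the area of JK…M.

57

Apply Gauss's area formula: 2A = Σ (x_i·y_{i+1} − x_{i+1}·y_i), indices taken mod 4.
J→K: (-23)(13) − (-15)(7) = -194
K→L: (-15)(13) − (-10)(13) = -65
L→M: (-10)(1) − (-22)(13) = 276
M→J: (-22)(7) − (-23)(1) = -131
Σ = -114
Area = |Σ|/2 = 57.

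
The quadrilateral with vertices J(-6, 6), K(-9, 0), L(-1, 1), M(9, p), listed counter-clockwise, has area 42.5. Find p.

-1

The doubled signed area Σ (x_i y_{i+1} − x_{i+1} y_i) is linear in p.
With p=0 it equals 90; the coefficient of p is 5 (from the two edges through M).
So 5·p + 90 = 2·42.5 = 85 ⇒ p = -1.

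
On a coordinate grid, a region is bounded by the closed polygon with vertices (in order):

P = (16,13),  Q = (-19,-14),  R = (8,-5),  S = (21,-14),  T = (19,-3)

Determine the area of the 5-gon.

360.5

Apply Gauss's area formula: 2A = Σ (x_i·y_{i+1} − x_{i+1}·y_i), indices taken mod 5.
Σ = (23) + (207) + (-7) + (203) + (295) = 721
Area = |Σ|/2 = 360.5.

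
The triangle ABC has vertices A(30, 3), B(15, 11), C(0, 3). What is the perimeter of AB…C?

64

|AB| = √((-15)² + (8)²) = √289 = 17
|BC| = √((-15)² + (-8)²) = √289 = 17
|CA| = √((30)² + (0)²) = √900 = 30
Perimeter = 17 + 17 + 30 = 64.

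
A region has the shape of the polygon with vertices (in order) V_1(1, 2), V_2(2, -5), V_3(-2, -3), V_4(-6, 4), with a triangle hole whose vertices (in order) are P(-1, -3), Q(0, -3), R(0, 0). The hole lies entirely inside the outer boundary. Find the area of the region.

Outer boundary:
Σ = (-9) + (-16) + (-26) + (-16) = -67
Area = |Σ|/2 = 33.5.
Hole:
Apply the surveyor's formula: 2A = Σ (x_i·y_{i+1} − x_{i+1}·y_i), indices taken mod 3.
P→Q: (-1)(-3) − (0)(-3) = 3
Q→R: (0)(0) − (0)(-3) = 0
R→P: (0)(-3) − (-1)(0) = 0
Σ = 3
Area = |Σ|/2 = 1.5.
Net area = 33.5 − 1.5 = 32.

32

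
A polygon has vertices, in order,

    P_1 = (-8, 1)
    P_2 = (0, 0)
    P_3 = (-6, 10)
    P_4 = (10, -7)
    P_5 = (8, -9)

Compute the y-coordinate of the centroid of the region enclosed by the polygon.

Apply the shoelace (surveyor's) formula. First the cross-terms c_i = x_i·y_{i+1} − x_{i+1}·y_i:
  0, 0, -58, -34, -64  ⇒  2A = -156, A = -78.
Then Σ (y_i + y_{i+1})·c_i = 882, so ȳ = 882 / (6·(-78)) = -49/26.

-49/26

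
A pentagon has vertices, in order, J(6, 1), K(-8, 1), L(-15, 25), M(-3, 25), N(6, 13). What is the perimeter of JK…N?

78

|JK| = √((-14)² + (0)²) = √196 = 14
|KL| = √((-7)² + (24)²) = √625 = 25
|LM| = √((12)² + (0)²) = √144 = 12
|MN| = √((9)² + (-12)²) = √225 = 15
|NJ| = √((0)² + (-12)²) = √144 = 12
Perimeter = 14 + 25 + 12 + 15 + 12 = 78.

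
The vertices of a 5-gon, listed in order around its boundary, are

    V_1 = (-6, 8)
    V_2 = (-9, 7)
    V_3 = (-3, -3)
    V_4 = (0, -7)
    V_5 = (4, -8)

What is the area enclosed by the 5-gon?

55.5

Apply the shoelace formula: 2A = Σ (x_i·y_{i+1} − x_{i+1}·y_i), indices taken mod 5.
Cross-terms: 30, 48, 21, 28, -16  ⇒  Σ = 111
Area = |Σ|/2 = 55.5.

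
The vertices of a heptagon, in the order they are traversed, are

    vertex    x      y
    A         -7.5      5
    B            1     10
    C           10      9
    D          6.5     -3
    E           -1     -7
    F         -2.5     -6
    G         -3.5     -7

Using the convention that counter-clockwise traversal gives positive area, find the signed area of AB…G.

Apply the surveyor's formula: 2A = Σ (x_i·y_{i+1} − x_{i+1}·y_i), indices taken mod 7.
Cross-terms: -80, -91, -88.5, -48.5, -11.5, -3.5, -70  ⇒  Σ = -393
Signed area = Σ/2 = -196.5 (negative ⇒ clockwise traversal).

-196.5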